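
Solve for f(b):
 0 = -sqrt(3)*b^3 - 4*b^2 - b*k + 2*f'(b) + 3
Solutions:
 f(b) = C1 + sqrt(3)*b^4/8 + 2*b^3/3 + b^2*k/4 - 3*b/2


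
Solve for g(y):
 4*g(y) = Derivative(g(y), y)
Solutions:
 g(y) = C1*exp(4*y)


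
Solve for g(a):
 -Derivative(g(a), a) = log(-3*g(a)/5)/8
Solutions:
 8*Integral(1/(log(-_y) - log(5) + log(3)), (_y, g(a))) = C1 - a


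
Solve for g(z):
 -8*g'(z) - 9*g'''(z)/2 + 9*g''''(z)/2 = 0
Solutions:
 g(z) = C1 + C2*exp(z*(-(4*sqrt(39) + 25)^(1/3) - 1/(4*sqrt(39) + 25)^(1/3) + 2)/6)*sin(sqrt(3)*z*(-(4*sqrt(39) + 25)^(1/3) + (4*sqrt(39) + 25)^(-1/3))/6) + C3*exp(z*(-(4*sqrt(39) + 25)^(1/3) - 1/(4*sqrt(39) + 25)^(1/3) + 2)/6)*cos(sqrt(3)*z*(-(4*sqrt(39) + 25)^(1/3) + (4*sqrt(39) + 25)^(-1/3))/6) + C4*exp(z*((4*sqrt(39) + 25)^(-1/3) + 1 + (4*sqrt(39) + 25)^(1/3))/3)


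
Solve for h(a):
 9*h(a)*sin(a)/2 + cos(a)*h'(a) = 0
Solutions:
 h(a) = C1*cos(a)^(9/2)


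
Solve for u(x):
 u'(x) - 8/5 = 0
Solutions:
 u(x) = C1 + 8*x/5


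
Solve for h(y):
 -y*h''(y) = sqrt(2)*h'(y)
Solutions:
 h(y) = C1 + C2*y^(1 - sqrt(2))


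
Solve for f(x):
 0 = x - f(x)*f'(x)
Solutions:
 f(x) = -sqrt(C1 + x^2)
 f(x) = sqrt(C1 + x^2)


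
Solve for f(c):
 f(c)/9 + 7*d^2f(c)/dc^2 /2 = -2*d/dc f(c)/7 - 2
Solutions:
 f(c) = (C1*sin(5*sqrt(26)*c/147) + C2*cos(5*sqrt(26)*c/147))*exp(-2*c/49) - 18


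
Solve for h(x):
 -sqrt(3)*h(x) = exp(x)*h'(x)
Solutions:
 h(x) = C1*exp(sqrt(3)*exp(-x))


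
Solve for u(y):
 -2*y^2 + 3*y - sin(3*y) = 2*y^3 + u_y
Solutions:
 u(y) = C1 - y^4/2 - 2*y^3/3 + 3*y^2/2 + cos(3*y)/3


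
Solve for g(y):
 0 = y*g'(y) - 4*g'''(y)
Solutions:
 g(y) = C1 + Integral(C2*airyai(2^(1/3)*y/2) + C3*airybi(2^(1/3)*y/2), y)


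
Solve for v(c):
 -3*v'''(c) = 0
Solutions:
 v(c) = C1 + C2*c + C3*c^2


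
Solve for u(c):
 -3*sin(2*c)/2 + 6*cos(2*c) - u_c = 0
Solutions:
 u(c) = C1 + 3*sin(2*c) + 3*cos(2*c)/4


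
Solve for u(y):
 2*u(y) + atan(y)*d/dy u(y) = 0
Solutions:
 u(y) = C1*exp(-2*Integral(1/atan(y), y))


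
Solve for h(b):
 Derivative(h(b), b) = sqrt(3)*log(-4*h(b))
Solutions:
 -sqrt(3)*Integral(1/(log(-_y) + 2*log(2)), (_y, h(b)))/3 = C1 - b


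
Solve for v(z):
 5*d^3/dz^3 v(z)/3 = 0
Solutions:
 v(z) = C1 + C2*z + C3*z^2


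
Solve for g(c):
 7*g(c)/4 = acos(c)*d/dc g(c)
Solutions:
 g(c) = C1*exp(7*Integral(1/acos(c), c)/4)


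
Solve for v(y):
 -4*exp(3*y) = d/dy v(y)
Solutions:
 v(y) = C1 - 4*exp(3*y)/3


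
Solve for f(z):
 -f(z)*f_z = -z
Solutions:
 f(z) = -sqrt(C1 + z^2)
 f(z) = sqrt(C1 + z^2)


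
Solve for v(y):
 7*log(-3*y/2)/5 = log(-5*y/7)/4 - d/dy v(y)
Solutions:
 v(y) = C1 - 23*y*log(-y)/20 + y*(-28*log(3) - 5*log(7) + 5*log(5) + 28*log(2) + 23)/20


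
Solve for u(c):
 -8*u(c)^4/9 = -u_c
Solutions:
 u(c) = 3^(1/3)*(-1/(C1 + 8*c))^(1/3)
 u(c) = (-1/(C1 + 8*c))^(1/3)*(-3^(1/3) - 3^(5/6)*I)/2
 u(c) = (-1/(C1 + 8*c))^(1/3)*(-3^(1/3) + 3^(5/6)*I)/2


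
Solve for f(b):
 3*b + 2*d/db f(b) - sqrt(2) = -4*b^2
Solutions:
 f(b) = C1 - 2*b^3/3 - 3*b^2/4 + sqrt(2)*b/2


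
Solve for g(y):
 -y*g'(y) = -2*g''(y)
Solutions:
 g(y) = C1 + C2*erfi(y/2)


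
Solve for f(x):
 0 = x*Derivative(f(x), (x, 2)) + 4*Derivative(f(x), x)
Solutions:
 f(x) = C1 + C2/x^3


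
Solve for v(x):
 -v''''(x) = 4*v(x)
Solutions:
 v(x) = (C1*sin(x) + C2*cos(x))*exp(-x) + (C3*sin(x) + C4*cos(x))*exp(x)


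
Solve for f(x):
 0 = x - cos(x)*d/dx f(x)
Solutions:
 f(x) = C1 + Integral(x/cos(x), x)


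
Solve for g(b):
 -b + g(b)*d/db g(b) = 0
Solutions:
 g(b) = -sqrt(C1 + b^2)
 g(b) = sqrt(C1 + b^2)


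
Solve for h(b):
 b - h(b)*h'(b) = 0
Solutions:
 h(b) = -sqrt(C1 + b^2)
 h(b) = sqrt(C1 + b^2)


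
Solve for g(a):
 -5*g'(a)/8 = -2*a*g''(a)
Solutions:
 g(a) = C1 + C2*a^(21/16)


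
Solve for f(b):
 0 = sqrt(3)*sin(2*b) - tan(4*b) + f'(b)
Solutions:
 f(b) = C1 - log(cos(4*b))/4 + sqrt(3)*cos(2*b)/2


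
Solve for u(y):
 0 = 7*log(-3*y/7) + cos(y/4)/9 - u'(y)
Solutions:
 u(y) = C1 + 7*y*log(-y) - 7*y*log(7) - 7*y + 7*y*log(3) + 4*sin(y/4)/9


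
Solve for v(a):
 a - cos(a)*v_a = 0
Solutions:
 v(a) = C1 + Integral(a/cos(a), a)


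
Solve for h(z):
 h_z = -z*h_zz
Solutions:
 h(z) = C1 + C2*log(z)


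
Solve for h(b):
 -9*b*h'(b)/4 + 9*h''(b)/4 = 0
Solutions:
 h(b) = C1 + C2*erfi(sqrt(2)*b/2)


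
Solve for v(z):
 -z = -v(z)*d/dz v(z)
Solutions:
 v(z) = -sqrt(C1 + z^2)
 v(z) = sqrt(C1 + z^2)


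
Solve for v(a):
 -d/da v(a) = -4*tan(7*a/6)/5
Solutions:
 v(a) = C1 - 24*log(cos(7*a/6))/35


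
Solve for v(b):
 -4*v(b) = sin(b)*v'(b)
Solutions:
 v(b) = C1*(cos(b)^2 + 2*cos(b) + 1)/(cos(b)^2 - 2*cos(b) + 1)


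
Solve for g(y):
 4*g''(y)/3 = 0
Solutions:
 g(y) = C1 + C2*y


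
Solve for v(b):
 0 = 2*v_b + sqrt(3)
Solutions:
 v(b) = C1 - sqrt(3)*b/2


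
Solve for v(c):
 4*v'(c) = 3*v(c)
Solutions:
 v(c) = C1*exp(3*c/4)


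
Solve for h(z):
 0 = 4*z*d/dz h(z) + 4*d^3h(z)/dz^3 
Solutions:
 h(z) = C1 + Integral(C2*airyai(-z) + C3*airybi(-z), z)


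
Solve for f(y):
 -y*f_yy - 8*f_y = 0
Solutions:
 f(y) = C1 + C2/y^7


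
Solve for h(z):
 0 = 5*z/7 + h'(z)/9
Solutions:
 h(z) = C1 - 45*z^2/14


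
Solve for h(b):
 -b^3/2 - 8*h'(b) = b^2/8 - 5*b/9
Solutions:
 h(b) = C1 - b^4/64 - b^3/192 + 5*b^2/144


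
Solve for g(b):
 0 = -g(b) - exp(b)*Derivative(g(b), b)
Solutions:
 g(b) = C1*exp(exp(-b))


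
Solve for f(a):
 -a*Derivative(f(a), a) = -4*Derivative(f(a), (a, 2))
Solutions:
 f(a) = C1 + C2*erfi(sqrt(2)*a/4)


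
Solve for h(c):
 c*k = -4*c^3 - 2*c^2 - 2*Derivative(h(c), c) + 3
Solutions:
 h(c) = C1 - c^4/2 - c^3/3 - c^2*k/4 + 3*c/2


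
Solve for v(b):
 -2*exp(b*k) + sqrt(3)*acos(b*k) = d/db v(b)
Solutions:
 v(b) = C1 - 2*Piecewise((exp(b*k)/k, Ne(k, 0)), (b, True)) + sqrt(3)*Piecewise((b*acos(b*k) - sqrt(-b^2*k^2 + 1)/k, Ne(k, 0)), (pi*b/2, True))


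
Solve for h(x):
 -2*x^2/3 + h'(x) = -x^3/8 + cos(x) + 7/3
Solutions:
 h(x) = C1 - x^4/32 + 2*x^3/9 + 7*x/3 + sin(x)


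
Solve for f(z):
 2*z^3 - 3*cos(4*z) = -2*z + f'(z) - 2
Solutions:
 f(z) = C1 + z^4/2 + z^2 + 2*z - 3*sin(4*z)/4


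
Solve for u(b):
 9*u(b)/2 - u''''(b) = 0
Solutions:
 u(b) = C1*exp(-2^(3/4)*sqrt(3)*b/2) + C2*exp(2^(3/4)*sqrt(3)*b/2) + C3*sin(2^(3/4)*sqrt(3)*b/2) + C4*cos(2^(3/4)*sqrt(3)*b/2)


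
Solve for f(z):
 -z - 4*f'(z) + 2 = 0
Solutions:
 f(z) = C1 - z^2/8 + z/2


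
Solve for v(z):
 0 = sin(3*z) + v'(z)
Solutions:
 v(z) = C1 + cos(3*z)/3


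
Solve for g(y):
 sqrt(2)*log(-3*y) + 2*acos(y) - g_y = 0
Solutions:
 g(y) = C1 + sqrt(2)*y*(log(-y) - 1) + 2*y*acos(y) + sqrt(2)*y*log(3) - 2*sqrt(1 - y^2)


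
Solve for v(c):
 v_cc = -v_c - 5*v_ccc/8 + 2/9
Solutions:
 v(c) = C1 + 2*c/9 + (C2*sin(2*sqrt(6)*c/5) + C3*cos(2*sqrt(6)*c/5))*exp(-4*c/5)


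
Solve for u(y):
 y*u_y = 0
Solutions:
 u(y) = C1


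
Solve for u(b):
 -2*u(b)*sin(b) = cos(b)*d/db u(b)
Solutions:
 u(b) = C1*cos(b)^2


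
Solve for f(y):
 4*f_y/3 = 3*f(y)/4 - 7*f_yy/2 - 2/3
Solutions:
 f(y) = C1*exp(y*(-8 + sqrt(442))/42) + C2*exp(-y*(8 + sqrt(442))/42) + 8/9


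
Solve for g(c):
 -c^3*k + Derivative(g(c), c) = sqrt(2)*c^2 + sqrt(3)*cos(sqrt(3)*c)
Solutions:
 g(c) = C1 + c^4*k/4 + sqrt(2)*c^3/3 + sin(sqrt(3)*c)


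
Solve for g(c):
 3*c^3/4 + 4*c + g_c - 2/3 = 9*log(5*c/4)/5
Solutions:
 g(c) = C1 - 3*c^4/16 - 2*c^2 + 9*c*log(c)/5 - 18*c*log(2)/5 - 17*c/15 + 9*c*log(5)/5


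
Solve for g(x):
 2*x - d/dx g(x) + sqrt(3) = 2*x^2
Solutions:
 g(x) = C1 - 2*x^3/3 + x^2 + sqrt(3)*x


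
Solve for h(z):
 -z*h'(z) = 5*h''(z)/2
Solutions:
 h(z) = C1 + C2*erf(sqrt(5)*z/5)


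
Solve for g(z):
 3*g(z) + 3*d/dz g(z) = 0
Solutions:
 g(z) = C1*exp(-z)


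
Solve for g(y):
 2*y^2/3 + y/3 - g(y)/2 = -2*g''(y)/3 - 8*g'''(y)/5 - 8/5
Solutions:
 g(y) = C1*exp(-y*(5*5^(2/3)/(432*sqrt(11) + 1433)^(1/3) + 10 + 5^(1/3)*(432*sqrt(11) + 1433)^(1/3))/72)*sin(sqrt(3)*5^(1/3)*y*(-(432*sqrt(11) + 1433)^(1/3) + 5*5^(1/3)/(432*sqrt(11) + 1433)^(1/3))/72) + C2*exp(-y*(5*5^(2/3)/(432*sqrt(11) + 1433)^(1/3) + 10 + 5^(1/3)*(432*sqrt(11) + 1433)^(1/3))/72)*cos(sqrt(3)*5^(1/3)*y*(-(432*sqrt(11) + 1433)^(1/3) + 5*5^(1/3)/(432*sqrt(11) + 1433)^(1/3))/72) + C3*exp(y*(-5 + 5*5^(2/3)/(432*sqrt(11) + 1433)^(1/3) + 5^(1/3)*(432*sqrt(11) + 1433)^(1/3))/36) + 4*y^2/3 + 2*y/3 + 304/45


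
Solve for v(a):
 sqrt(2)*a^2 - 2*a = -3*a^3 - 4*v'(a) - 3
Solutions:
 v(a) = C1 - 3*a^4/16 - sqrt(2)*a^3/12 + a^2/4 - 3*a/4


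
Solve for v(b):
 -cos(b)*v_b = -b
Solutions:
 v(b) = C1 + Integral(b/cos(b), b)


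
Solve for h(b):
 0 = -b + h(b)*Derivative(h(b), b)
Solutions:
 h(b) = -sqrt(C1 + b^2)
 h(b) = sqrt(C1 + b^2)


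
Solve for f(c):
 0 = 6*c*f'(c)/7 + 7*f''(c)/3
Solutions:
 f(c) = C1 + C2*erf(3*c/7)


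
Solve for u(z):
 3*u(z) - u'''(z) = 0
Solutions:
 u(z) = C3*exp(3^(1/3)*z) + (C1*sin(3^(5/6)*z/2) + C2*cos(3^(5/6)*z/2))*exp(-3^(1/3)*z/2)


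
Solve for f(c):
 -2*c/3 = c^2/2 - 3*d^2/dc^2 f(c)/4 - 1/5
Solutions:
 f(c) = C1 + C2*c + c^4/18 + 4*c^3/27 - 2*c^2/15


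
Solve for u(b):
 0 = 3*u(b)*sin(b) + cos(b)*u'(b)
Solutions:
 u(b) = C1*cos(b)^3


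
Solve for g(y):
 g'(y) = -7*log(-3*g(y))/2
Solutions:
 2*Integral(1/(log(-_y) + log(3)), (_y, g(y)))/7 = C1 - y


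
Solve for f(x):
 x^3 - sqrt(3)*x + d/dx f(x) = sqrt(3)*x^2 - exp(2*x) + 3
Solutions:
 f(x) = C1 - x^4/4 + sqrt(3)*x^3/3 + sqrt(3)*x^2/2 + 3*x - exp(2*x)/2


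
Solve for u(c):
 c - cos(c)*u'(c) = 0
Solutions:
 u(c) = C1 + Integral(c/cos(c), c)


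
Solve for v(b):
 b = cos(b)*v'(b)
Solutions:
 v(b) = C1 + Integral(b/cos(b), b)


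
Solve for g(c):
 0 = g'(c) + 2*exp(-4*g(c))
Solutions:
 g(c) = log(-I*(C1 - 8*c)^(1/4))
 g(c) = log(I*(C1 - 8*c)^(1/4))
 g(c) = log(-(C1 - 8*c)^(1/4))
 g(c) = log(C1 - 8*c)/4


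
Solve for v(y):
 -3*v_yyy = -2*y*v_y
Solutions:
 v(y) = C1 + Integral(C2*airyai(2^(1/3)*3^(2/3)*y/3) + C3*airybi(2^(1/3)*3^(2/3)*y/3), y)


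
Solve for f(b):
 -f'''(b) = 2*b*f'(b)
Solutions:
 f(b) = C1 + Integral(C2*airyai(-2^(1/3)*b) + C3*airybi(-2^(1/3)*b), b)


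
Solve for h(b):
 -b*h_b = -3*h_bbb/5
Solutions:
 h(b) = C1 + Integral(C2*airyai(3^(2/3)*5^(1/3)*b/3) + C3*airybi(3^(2/3)*5^(1/3)*b/3), b)


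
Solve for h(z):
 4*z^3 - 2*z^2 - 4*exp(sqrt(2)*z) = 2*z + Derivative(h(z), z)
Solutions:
 h(z) = C1 + z^4 - 2*z^3/3 - z^2 - 2*sqrt(2)*exp(sqrt(2)*z)


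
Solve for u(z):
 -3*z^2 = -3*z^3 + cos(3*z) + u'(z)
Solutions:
 u(z) = C1 + 3*z^4/4 - z^3 - sin(3*z)/3


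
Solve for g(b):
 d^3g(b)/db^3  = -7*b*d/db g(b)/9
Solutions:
 g(b) = C1 + Integral(C2*airyai(-21^(1/3)*b/3) + C3*airybi(-21^(1/3)*b/3), b)


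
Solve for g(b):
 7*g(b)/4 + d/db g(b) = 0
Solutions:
 g(b) = C1*exp(-7*b/4)


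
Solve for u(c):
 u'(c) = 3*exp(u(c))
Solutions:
 u(c) = log(-1/(C1 + 3*c))


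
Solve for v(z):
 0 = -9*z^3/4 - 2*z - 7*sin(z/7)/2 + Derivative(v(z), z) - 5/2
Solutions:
 v(z) = C1 + 9*z^4/16 + z^2 + 5*z/2 - 49*cos(z/7)/2


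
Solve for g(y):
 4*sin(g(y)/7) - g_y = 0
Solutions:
 -4*y + 7*log(cos(g(y)/7) - 1)/2 - 7*log(cos(g(y)/7) + 1)/2 = C1


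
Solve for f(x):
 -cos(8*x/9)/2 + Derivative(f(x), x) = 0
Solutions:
 f(x) = C1 + 9*sin(8*x/9)/16


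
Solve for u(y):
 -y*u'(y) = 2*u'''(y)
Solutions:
 u(y) = C1 + Integral(C2*airyai(-2^(2/3)*y/2) + C3*airybi(-2^(2/3)*y/2), y)


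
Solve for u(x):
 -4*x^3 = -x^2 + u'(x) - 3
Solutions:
 u(x) = C1 - x^4 + x^3/3 + 3*x


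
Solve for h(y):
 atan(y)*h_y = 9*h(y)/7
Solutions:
 h(y) = C1*exp(9*Integral(1/atan(y), y)/7)


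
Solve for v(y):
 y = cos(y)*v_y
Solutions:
 v(y) = C1 + Integral(y/cos(y), y)


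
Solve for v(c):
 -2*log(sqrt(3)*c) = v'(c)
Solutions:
 v(c) = C1 - 2*c*log(c) - c*log(3) + 2*c


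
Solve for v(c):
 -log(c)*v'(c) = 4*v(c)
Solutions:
 v(c) = C1*exp(-4*li(c))


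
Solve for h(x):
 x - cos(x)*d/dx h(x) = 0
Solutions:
 h(x) = C1 + Integral(x/cos(x), x)


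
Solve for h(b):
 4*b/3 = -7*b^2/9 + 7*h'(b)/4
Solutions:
 h(b) = C1 + 4*b^3/27 + 8*b^2/21


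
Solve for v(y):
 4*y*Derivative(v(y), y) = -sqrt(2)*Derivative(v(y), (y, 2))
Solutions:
 v(y) = C1 + C2*erf(2^(1/4)*y)


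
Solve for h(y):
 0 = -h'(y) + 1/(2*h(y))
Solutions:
 h(y) = -sqrt(C1 + y)
 h(y) = sqrt(C1 + y)


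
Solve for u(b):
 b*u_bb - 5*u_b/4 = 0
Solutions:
 u(b) = C1 + C2*b^(9/4)


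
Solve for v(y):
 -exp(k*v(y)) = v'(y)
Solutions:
 v(y) = Piecewise((log(1/(C1*k + k*y))/k, Ne(k, 0)), (nan, True))
 v(y) = Piecewise((C1 - y, Eq(k, 0)), (nan, True))


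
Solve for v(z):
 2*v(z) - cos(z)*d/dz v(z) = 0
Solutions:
 v(z) = C1*(sin(z) + 1)/(sin(z) - 1)


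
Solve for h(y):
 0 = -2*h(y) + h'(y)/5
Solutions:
 h(y) = C1*exp(10*y)


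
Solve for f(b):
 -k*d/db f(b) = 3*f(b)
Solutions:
 f(b) = C1*exp(-3*b/k)


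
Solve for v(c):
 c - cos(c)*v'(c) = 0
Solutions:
 v(c) = C1 + Integral(c/cos(c), c)


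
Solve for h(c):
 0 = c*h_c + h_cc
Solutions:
 h(c) = C1 + C2*erf(sqrt(2)*c/2)


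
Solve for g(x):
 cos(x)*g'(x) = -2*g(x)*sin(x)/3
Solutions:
 g(x) = C1*cos(x)^(2/3)


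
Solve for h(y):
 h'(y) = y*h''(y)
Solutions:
 h(y) = C1 + C2*y^2


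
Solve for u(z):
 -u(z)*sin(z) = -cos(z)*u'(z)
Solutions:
 u(z) = C1/cos(z)


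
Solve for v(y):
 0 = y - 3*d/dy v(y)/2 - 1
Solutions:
 v(y) = C1 + y^2/3 - 2*y/3


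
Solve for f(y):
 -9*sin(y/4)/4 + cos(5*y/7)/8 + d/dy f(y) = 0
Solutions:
 f(y) = C1 - 7*sin(5*y/7)/40 - 9*cos(y/4)


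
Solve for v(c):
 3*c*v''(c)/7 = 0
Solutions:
 v(c) = C1 + C2*c


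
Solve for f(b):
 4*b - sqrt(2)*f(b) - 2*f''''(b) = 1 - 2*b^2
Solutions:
 f(b) = sqrt(2)*b^2 + 2*sqrt(2)*b + (C1*sin(2^(3/8)*b/2) + C2*cos(2^(3/8)*b/2))*exp(-2^(3/8)*b/2) + (C3*sin(2^(3/8)*b/2) + C4*cos(2^(3/8)*b/2))*exp(2^(3/8)*b/2) - sqrt(2)/2


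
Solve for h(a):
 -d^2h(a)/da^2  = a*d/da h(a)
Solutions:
 h(a) = C1 + C2*erf(sqrt(2)*a/2)


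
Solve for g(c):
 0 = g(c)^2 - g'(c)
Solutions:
 g(c) = -1/(C1 + c)


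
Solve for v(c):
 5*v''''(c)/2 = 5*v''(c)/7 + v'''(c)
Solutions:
 v(c) = C1 + C2*c + C3*exp(c*(7 - sqrt(399))/35) + C4*exp(c*(7 + sqrt(399))/35)


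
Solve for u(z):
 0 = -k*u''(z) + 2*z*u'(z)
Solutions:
 u(z) = C1 + C2*erf(z*sqrt(-1/k))/sqrt(-1/k)


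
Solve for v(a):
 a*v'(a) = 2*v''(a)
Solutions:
 v(a) = C1 + C2*erfi(a/2)


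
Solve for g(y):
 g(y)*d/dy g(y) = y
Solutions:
 g(y) = -sqrt(C1 + y^2)
 g(y) = sqrt(C1 + y^2)


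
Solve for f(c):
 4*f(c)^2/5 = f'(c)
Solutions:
 f(c) = -5/(C1 + 4*c)


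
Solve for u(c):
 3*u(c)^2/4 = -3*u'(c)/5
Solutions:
 u(c) = 4/(C1 + 5*c)


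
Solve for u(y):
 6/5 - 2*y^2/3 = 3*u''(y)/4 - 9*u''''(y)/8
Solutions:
 u(y) = C1 + C2*y + C3*exp(-sqrt(6)*y/3) + C4*exp(sqrt(6)*y/3) - 2*y^4/27 - 8*y^2/15


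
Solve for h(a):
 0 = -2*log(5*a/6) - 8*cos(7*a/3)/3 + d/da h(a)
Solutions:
 h(a) = C1 + 2*a*log(a) - 2*a*log(6) - 2*a + 2*a*log(5) + 8*sin(7*a/3)/7


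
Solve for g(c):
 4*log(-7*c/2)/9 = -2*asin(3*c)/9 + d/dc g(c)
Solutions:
 g(c) = C1 + 4*c*log(-c)/9 + 2*c*asin(3*c)/9 - 4*c/9 - 4*c*log(2)/9 + 4*c*log(7)/9 + 2*sqrt(1 - 9*c^2)/27


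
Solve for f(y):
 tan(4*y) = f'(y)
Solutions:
 f(y) = C1 - log(cos(4*y))/4


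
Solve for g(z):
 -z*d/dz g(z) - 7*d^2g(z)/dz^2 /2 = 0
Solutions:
 g(z) = C1 + C2*erf(sqrt(7)*z/7)


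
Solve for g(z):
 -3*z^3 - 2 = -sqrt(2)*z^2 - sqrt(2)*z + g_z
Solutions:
 g(z) = C1 - 3*z^4/4 + sqrt(2)*z^3/3 + sqrt(2)*z^2/2 - 2*z


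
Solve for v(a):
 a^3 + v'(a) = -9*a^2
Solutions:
 v(a) = C1 - a^4/4 - 3*a^3


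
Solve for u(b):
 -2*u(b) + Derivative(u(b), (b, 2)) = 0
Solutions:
 u(b) = C1*exp(-sqrt(2)*b) + C2*exp(sqrt(2)*b)


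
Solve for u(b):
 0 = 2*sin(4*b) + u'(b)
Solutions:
 u(b) = C1 + cos(4*b)/2


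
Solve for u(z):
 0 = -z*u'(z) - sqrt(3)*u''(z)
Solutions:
 u(z) = C1 + C2*erf(sqrt(2)*3^(3/4)*z/6)


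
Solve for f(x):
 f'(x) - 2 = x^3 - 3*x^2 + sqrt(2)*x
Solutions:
 f(x) = C1 + x^4/4 - x^3 + sqrt(2)*x^2/2 + 2*x


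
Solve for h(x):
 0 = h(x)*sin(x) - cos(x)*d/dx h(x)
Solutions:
 h(x) = C1/cos(x)


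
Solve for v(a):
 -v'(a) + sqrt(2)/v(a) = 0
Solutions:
 v(a) = -sqrt(C1 + 2*sqrt(2)*a)
 v(a) = sqrt(C1 + 2*sqrt(2)*a)


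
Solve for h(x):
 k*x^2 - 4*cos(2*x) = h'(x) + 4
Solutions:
 h(x) = C1 + k*x^3/3 - 4*x - 4*sin(x)*cos(x)


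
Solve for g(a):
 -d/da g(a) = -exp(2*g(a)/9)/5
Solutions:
 g(a) = 9*log(-sqrt(-1/(C1 + a))) - 9*log(2) + 9*log(3) + 9*log(10)/2
 g(a) = 9*log(-1/(C1 + a))/2 - 9*log(2) + 9*log(3) + 9*log(10)/2


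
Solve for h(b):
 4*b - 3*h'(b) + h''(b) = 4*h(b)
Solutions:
 h(b) = C1*exp(-b) + C2*exp(4*b) + b - 3/4


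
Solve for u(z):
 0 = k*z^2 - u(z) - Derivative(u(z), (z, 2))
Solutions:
 u(z) = C1*sin(z) + C2*cos(z) + k*z^2 - 2*k


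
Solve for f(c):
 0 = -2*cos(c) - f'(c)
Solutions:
 f(c) = C1 - 2*sin(c)


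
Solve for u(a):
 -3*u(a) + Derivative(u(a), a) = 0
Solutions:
 u(a) = C1*exp(3*a)


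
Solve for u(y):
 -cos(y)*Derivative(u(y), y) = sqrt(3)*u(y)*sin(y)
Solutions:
 u(y) = C1*cos(y)^(sqrt(3))


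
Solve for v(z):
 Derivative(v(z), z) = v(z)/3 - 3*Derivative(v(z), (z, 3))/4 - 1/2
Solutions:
 v(z) = C1*exp(-2^(1/3)*z*(2 - 2^(1/3))/6)*sin(2^(1/3)*sqrt(3)*z*(2^(1/3) + 2)/6) + C2*exp(-2^(1/3)*z*(2 - 2^(1/3))/6)*cos(2^(1/3)*sqrt(3)*z*(2^(1/3) + 2)/6) + C3*exp(2^(1/3)*z*(2 - 2^(1/3))/3) + 3/2


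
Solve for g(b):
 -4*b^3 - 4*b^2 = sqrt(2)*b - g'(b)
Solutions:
 g(b) = C1 + b^4 + 4*b^3/3 + sqrt(2)*b^2/2


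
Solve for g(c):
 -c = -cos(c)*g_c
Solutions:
 g(c) = C1 + Integral(c/cos(c), c)


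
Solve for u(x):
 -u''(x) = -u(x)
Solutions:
 u(x) = C1*exp(-x) + C2*exp(x)


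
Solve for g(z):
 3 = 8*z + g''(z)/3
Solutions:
 g(z) = C1 + C2*z - 4*z^3 + 9*z^2/2


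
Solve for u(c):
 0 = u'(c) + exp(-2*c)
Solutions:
 u(c) = C1 + exp(-2*c)/2


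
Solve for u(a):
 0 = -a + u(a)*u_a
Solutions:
 u(a) = -sqrt(C1 + a^2)
 u(a) = sqrt(C1 + a^2)


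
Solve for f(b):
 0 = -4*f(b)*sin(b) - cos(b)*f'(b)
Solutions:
 f(b) = C1*cos(b)^4


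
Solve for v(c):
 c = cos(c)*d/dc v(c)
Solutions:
 v(c) = C1 + Integral(c/cos(c), c)


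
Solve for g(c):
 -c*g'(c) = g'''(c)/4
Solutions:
 g(c) = C1 + Integral(C2*airyai(-2^(2/3)*c) + C3*airybi(-2^(2/3)*c), c)


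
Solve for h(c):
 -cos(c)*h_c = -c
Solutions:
 h(c) = C1 + Integral(c/cos(c), c)


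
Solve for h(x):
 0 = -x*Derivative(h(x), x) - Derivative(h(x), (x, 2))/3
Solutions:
 h(x) = C1 + C2*erf(sqrt(6)*x/2)


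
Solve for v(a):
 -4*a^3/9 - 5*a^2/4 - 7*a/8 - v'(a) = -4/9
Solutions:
 v(a) = C1 - a^4/9 - 5*a^3/12 - 7*a^2/16 + 4*a/9


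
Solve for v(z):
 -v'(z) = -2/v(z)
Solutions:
 v(z) = -sqrt(C1 + 4*z)
 v(z) = sqrt(C1 + 4*z)


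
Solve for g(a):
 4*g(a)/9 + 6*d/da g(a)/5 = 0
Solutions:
 g(a) = C1*exp(-10*a/27)


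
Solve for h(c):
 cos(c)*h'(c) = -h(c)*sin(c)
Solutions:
 h(c) = C1*cos(c)


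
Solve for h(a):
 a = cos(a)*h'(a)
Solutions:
 h(a) = C1 + Integral(a/cos(a), a)


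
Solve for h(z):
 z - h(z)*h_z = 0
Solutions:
 h(z) = -sqrt(C1 + z^2)
 h(z) = sqrt(C1 + z^2)


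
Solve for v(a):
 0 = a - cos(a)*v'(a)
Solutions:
 v(a) = C1 + Integral(a/cos(a), a)


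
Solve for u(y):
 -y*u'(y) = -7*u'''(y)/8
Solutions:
 u(y) = C1 + Integral(C2*airyai(2*7^(2/3)*y/7) + C3*airybi(2*7^(2/3)*y/7), y)


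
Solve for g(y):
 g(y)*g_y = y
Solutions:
 g(y) = -sqrt(C1 + y^2)
 g(y) = sqrt(C1 + y^2)


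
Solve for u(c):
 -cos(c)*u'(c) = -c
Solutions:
 u(c) = C1 + Integral(c/cos(c), c)


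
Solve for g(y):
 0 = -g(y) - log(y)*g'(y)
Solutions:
 g(y) = C1*exp(-li(y))


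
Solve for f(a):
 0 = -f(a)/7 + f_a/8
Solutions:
 f(a) = C1*exp(8*a/7)


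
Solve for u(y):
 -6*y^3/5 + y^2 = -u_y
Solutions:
 u(y) = C1 + 3*y^4/10 - y^3/3


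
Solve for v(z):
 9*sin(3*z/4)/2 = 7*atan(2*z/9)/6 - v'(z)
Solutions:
 v(z) = C1 + 7*z*atan(2*z/9)/6 - 21*log(4*z^2 + 81)/8 + 6*cos(3*z/4)


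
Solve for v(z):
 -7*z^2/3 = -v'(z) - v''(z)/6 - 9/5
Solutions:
 v(z) = C1 + C2*exp(-6*z) + 7*z^3/9 - 7*z^2/18 - 451*z/270


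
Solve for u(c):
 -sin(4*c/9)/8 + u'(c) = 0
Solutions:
 u(c) = C1 - 9*cos(4*c/9)/32


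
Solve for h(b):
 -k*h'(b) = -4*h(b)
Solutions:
 h(b) = C1*exp(4*b/k)


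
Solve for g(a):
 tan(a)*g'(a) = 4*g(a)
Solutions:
 g(a) = C1*sin(a)^4


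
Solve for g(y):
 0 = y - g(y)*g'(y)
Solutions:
 g(y) = -sqrt(C1 + y^2)
 g(y) = sqrt(C1 + y^2)


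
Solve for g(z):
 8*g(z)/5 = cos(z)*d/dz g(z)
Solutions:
 g(z) = C1*(sin(z) + 1)^(4/5)/(sin(z) - 1)^(4/5)


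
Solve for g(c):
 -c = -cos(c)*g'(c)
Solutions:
 g(c) = C1 + Integral(c/cos(c), c)


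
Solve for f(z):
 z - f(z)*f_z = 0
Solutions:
 f(z) = -sqrt(C1 + z^2)
 f(z) = sqrt(C1 + z^2)


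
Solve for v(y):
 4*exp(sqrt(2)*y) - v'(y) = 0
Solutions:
 v(y) = C1 + 2*sqrt(2)*exp(sqrt(2)*y)


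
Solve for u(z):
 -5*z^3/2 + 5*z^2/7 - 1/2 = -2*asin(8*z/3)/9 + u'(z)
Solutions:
 u(z) = C1 - 5*z^4/8 + 5*z^3/21 + 2*z*asin(8*z/3)/9 - z/2 + sqrt(9 - 64*z^2)/36


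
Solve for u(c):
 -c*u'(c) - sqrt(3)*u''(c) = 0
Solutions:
 u(c) = C1 + C2*erf(sqrt(2)*3^(3/4)*c/6)


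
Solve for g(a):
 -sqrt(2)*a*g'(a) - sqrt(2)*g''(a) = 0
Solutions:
 g(a) = C1 + C2*erf(sqrt(2)*a/2)


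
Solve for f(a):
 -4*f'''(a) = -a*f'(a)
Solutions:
 f(a) = C1 + Integral(C2*airyai(2^(1/3)*a/2) + C3*airybi(2^(1/3)*a/2), a)


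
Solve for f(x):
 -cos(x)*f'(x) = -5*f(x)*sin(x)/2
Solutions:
 f(x) = C1/cos(x)^(5/2)


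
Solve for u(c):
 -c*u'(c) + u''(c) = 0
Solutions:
 u(c) = C1 + C2*erfi(sqrt(2)*c/2)


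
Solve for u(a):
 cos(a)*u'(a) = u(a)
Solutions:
 u(a) = C1*sqrt(sin(a) + 1)/sqrt(sin(a) - 1)


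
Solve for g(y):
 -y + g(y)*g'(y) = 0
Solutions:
 g(y) = -sqrt(C1 + y^2)
 g(y) = sqrt(C1 + y^2)


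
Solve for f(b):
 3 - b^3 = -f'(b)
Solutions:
 f(b) = C1 + b^4/4 - 3*b


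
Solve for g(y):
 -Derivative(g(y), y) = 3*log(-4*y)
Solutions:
 g(y) = C1 - 3*y*log(-y) + 3*y*(1 - 2*log(2))


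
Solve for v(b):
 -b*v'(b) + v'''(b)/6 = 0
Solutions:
 v(b) = C1 + Integral(C2*airyai(6^(1/3)*b) + C3*airybi(6^(1/3)*b), b)


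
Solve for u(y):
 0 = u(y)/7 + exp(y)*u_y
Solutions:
 u(y) = C1*exp(exp(-y)/7)


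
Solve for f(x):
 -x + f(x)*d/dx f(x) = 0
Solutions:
 f(x) = -sqrt(C1 + x^2)
 f(x) = sqrt(C1 + x^2)


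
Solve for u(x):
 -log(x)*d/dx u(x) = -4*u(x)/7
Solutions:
 u(x) = C1*exp(4*li(x)/7)


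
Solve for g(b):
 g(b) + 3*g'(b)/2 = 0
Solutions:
 g(b) = C1*exp(-2*b/3)


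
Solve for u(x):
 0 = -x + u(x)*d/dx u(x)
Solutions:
 u(x) = -sqrt(C1 + x^2)
 u(x) = sqrt(C1 + x^2)


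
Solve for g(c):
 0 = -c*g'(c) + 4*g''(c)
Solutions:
 g(c) = C1 + C2*erfi(sqrt(2)*c/4)


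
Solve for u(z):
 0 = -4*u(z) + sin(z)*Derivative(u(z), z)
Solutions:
 u(z) = C1*(cos(z)^2 - 2*cos(z) + 1)/(cos(z)^2 + 2*cos(z) + 1)


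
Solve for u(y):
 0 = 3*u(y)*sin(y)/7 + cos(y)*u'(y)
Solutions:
 u(y) = C1*cos(y)^(3/7)


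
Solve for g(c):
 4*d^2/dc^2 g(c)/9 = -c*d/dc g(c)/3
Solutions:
 g(c) = C1 + C2*erf(sqrt(6)*c/4)


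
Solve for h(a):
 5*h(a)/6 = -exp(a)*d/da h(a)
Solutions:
 h(a) = C1*exp(5*exp(-a)/6)


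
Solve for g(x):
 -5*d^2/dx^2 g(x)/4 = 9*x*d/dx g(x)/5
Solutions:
 g(x) = C1 + C2*erf(3*sqrt(2)*x/5)


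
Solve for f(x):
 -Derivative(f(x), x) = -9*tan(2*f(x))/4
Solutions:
 f(x) = -asin(C1*exp(9*x/2))/2 + pi/2
 f(x) = asin(C1*exp(9*x/2))/2


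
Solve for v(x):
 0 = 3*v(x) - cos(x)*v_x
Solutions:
 v(x) = C1*(sin(x) + 1)^(3/2)/(sin(x) - 1)^(3/2)


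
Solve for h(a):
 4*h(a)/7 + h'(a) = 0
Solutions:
 h(a) = C1*exp(-4*a/7)


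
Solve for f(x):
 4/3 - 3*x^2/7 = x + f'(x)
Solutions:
 f(x) = C1 - x^3/7 - x^2/2 + 4*x/3


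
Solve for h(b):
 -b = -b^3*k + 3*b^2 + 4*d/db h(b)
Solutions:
 h(b) = C1 + b^4*k/16 - b^3/4 - b^2/8


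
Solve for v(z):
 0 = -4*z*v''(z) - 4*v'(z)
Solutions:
 v(z) = C1 + C2*log(z)


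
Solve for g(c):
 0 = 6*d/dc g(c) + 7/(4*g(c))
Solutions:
 g(c) = -sqrt(C1 - 21*c)/6
 g(c) = sqrt(C1 - 21*c)/6


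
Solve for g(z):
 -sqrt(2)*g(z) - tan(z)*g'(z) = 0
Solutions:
 g(z) = C1/sin(z)^(sqrt(2))


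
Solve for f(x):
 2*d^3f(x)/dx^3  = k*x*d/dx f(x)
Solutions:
 f(x) = C1 + Integral(C2*airyai(2^(2/3)*k^(1/3)*x/2) + C3*airybi(2^(2/3)*k^(1/3)*x/2), x)


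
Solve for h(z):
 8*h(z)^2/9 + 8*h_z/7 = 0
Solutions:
 h(z) = 9/(C1 + 7*z)


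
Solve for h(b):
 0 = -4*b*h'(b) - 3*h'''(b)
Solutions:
 h(b) = C1 + Integral(C2*airyai(-6^(2/3)*b/3) + C3*airybi(-6^(2/3)*b/3), b)


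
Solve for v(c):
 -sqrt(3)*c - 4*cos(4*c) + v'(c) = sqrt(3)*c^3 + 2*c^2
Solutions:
 v(c) = C1 + sqrt(3)*c^4/4 + 2*c^3/3 + sqrt(3)*c^2/2 + sin(4*c)


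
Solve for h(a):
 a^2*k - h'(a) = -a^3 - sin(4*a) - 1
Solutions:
 h(a) = C1 + a^4/4 + a^3*k/3 + a - cos(4*a)/4


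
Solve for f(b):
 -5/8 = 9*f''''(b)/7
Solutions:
 f(b) = C1 + C2*b + C3*b^2 + C4*b^3 - 35*b^4/1728


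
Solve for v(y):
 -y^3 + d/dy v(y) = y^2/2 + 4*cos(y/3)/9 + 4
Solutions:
 v(y) = C1 + y^4/4 + y^3/6 + 4*y + 4*sin(y/3)/3


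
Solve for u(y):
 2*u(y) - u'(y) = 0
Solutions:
 u(y) = C1*exp(2*y)


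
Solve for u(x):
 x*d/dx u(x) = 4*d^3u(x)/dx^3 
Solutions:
 u(x) = C1 + Integral(C2*airyai(2^(1/3)*x/2) + C3*airybi(2^(1/3)*x/2), x)


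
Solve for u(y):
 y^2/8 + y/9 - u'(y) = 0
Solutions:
 u(y) = C1 + y^3/24 + y^2/18


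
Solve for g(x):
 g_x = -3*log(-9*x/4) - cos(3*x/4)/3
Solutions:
 g(x) = C1 - 3*x*log(-x) - 6*x*log(3) + 3*x + 6*x*log(2) - 4*sin(3*x/4)/9


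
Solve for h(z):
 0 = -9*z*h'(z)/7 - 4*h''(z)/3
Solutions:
 h(z) = C1 + C2*erf(3*sqrt(42)*z/28)


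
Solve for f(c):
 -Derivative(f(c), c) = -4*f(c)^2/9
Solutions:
 f(c) = -9/(C1 + 4*c)


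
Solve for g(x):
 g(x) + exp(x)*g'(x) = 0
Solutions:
 g(x) = C1*exp(exp(-x))


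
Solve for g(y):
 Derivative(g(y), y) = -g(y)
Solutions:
 g(y) = C1*exp(-y)


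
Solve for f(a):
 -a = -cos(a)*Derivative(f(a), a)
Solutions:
 f(a) = C1 + Integral(a/cos(a), a)


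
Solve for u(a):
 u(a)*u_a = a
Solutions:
 u(a) = -sqrt(C1 + a^2)
 u(a) = sqrt(C1 + a^2)


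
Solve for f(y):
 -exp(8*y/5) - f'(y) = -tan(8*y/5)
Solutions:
 f(y) = C1 - 5*exp(8*y/5)/8 - 5*log(cos(8*y/5))/8


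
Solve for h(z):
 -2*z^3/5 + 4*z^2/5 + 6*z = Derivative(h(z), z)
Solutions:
 h(z) = C1 - z^4/10 + 4*z^3/15 + 3*z^2


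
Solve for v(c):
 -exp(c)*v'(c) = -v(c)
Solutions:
 v(c) = C1*exp(-exp(-c))


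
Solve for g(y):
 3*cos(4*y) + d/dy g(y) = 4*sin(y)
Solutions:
 g(y) = C1 - 3*sin(4*y)/4 - 4*cos(y)


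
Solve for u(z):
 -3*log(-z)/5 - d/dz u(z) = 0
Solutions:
 u(z) = C1 - 3*z*log(-z)/5 + 3*z/5


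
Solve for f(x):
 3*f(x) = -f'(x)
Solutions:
 f(x) = C1*exp(-3*x)


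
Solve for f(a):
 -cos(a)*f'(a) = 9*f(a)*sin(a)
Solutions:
 f(a) = C1*cos(a)^9


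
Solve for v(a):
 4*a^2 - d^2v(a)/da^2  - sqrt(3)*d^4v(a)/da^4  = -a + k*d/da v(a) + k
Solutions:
 v(a) = C1 + C2*exp(a*(-2^(2/3)*3^(1/6)*(9*k + sqrt(81*k^2 + 4*sqrt(3)))^(1/3) + 2*6^(1/3)/(9*k + sqrt(81*k^2 + 4*sqrt(3)))^(1/3))/6) + C3*exp(a*(2^(2/3)*3^(1/6)*(9*k + sqrt(81*k^2 + 4*sqrt(3)))^(1/3) - 6^(2/3)*I*(9*k + sqrt(81*k^2 + 4*sqrt(3)))^(1/3) + 16*sqrt(3)/((9*k + sqrt(81*k^2 + 4*sqrt(3)))^(1/3)*(-2^(2/3)*3^(1/6) + 6^(2/3)*I)))/12) + C4*exp(a*(2^(2/3)*3^(1/6)*(9*k + sqrt(81*k^2 + 4*sqrt(3)))^(1/3) + 6^(2/3)*I*(9*k + sqrt(81*k^2 + 4*sqrt(3)))^(1/3) - 16*sqrt(3)/((9*k + sqrt(81*k^2 + 4*sqrt(3)))^(1/3)*(2^(2/3)*3^(1/6) + 6^(2/3)*I)))/12) + 4*a^3/(3*k) + a^2/(2*k) - 4*a^2/k^2 - a - a/k^2 + 8*a/k^3


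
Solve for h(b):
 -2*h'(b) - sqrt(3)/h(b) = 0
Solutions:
 h(b) = -sqrt(C1 - sqrt(3)*b)
 h(b) = sqrt(C1 - sqrt(3)*b)


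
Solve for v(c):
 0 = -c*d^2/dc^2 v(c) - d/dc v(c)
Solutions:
 v(c) = C1 + C2*log(c)


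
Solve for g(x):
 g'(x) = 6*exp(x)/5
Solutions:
 g(x) = C1 + 6*exp(x)/5


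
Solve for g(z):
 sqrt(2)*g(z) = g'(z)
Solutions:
 g(z) = C1*exp(sqrt(2)*z)


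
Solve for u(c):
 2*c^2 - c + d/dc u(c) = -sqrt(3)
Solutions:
 u(c) = C1 - 2*c^3/3 + c^2/2 - sqrt(3)*c


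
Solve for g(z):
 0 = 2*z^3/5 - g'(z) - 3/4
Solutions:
 g(z) = C1 + z^4/10 - 3*z/4


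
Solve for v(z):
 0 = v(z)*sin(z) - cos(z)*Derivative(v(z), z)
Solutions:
 v(z) = C1/cos(z)


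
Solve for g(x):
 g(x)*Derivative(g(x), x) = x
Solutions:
 g(x) = -sqrt(C1 + x^2)
 g(x) = sqrt(C1 + x^2)


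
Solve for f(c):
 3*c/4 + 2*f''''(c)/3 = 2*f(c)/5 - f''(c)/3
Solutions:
 f(c) = C1*exp(-sqrt(5)*c*sqrt(-5 + sqrt(265))/10) + C2*exp(sqrt(5)*c*sqrt(-5 + sqrt(265))/10) + C3*sin(sqrt(5)*c*sqrt(5 + sqrt(265))/10) + C4*cos(sqrt(5)*c*sqrt(5 + sqrt(265))/10) + 15*c/8


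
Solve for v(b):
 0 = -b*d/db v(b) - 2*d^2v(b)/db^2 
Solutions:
 v(b) = C1 + C2*erf(b/2)


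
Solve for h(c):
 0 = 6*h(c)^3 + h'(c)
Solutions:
 h(c) = -sqrt(2)*sqrt(-1/(C1 - 6*c))/2
 h(c) = sqrt(2)*sqrt(-1/(C1 - 6*c))/2


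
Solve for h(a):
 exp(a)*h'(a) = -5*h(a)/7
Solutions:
 h(a) = C1*exp(5*exp(-a)/7)


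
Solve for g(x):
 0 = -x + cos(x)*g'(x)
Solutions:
 g(x) = C1 + Integral(x/cos(x), x)


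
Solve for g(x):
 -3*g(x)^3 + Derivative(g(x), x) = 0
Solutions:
 g(x) = -sqrt(2)*sqrt(-1/(C1 + 3*x))/2
 g(x) = sqrt(2)*sqrt(-1/(C1 + 3*x))/2


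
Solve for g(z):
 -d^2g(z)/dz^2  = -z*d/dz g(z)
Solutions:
 g(z) = C1 + C2*erfi(sqrt(2)*z/2)


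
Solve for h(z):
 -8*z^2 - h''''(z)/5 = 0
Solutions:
 h(z) = C1 + C2*z + C3*z^2 + C4*z^3 - z^6/9


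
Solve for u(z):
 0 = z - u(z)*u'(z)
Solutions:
 u(z) = -sqrt(C1 + z^2)
 u(z) = sqrt(C1 + z^2)


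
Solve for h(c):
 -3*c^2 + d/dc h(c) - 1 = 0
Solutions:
 h(c) = C1 + c^3 + c


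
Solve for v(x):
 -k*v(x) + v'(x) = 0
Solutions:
 v(x) = C1*exp(k*x)


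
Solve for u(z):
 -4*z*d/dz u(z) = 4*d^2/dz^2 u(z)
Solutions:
 u(z) = C1 + C2*erf(sqrt(2)*z/2)


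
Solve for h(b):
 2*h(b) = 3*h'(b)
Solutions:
 h(b) = C1*exp(2*b/3)


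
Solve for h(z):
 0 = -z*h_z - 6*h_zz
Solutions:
 h(z) = C1 + C2*erf(sqrt(3)*z/6)


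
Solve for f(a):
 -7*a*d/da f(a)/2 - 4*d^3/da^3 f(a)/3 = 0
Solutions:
 f(a) = C1 + Integral(C2*airyai(-21^(1/3)*a/2) + C3*airybi(-21^(1/3)*a/2), a)


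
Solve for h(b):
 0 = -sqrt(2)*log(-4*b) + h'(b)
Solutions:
 h(b) = C1 + sqrt(2)*b*log(-b) + sqrt(2)*b*(-1 + 2*log(2))


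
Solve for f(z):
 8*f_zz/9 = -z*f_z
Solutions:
 f(z) = C1 + C2*erf(3*z/4)


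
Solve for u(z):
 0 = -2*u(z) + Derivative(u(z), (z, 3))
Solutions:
 u(z) = C3*exp(2^(1/3)*z) + (C1*sin(2^(1/3)*sqrt(3)*z/2) + C2*cos(2^(1/3)*sqrt(3)*z/2))*exp(-2^(1/3)*z/2)


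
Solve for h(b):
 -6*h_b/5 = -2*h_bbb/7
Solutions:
 h(b) = C1 + C2*exp(-sqrt(105)*b/5) + C3*exp(sqrt(105)*b/5)


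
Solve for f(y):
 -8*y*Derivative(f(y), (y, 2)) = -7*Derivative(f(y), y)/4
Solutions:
 f(y) = C1 + C2*y^(39/32)


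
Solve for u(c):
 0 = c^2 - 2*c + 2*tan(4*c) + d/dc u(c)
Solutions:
 u(c) = C1 - c^3/3 + c^2 + log(cos(4*c))/2


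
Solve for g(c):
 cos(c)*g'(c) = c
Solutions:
 g(c) = C1 + Integral(c/cos(c), c)


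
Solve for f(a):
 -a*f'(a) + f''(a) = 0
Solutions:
 f(a) = C1 + C2*erfi(sqrt(2)*a/2)


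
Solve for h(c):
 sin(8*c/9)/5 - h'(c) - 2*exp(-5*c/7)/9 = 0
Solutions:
 h(c) = C1 - 9*cos(8*c/9)/40 + 14*exp(-5*c/7)/45


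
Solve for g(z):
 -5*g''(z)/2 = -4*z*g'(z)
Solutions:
 g(z) = C1 + C2*erfi(2*sqrt(5)*z/5)


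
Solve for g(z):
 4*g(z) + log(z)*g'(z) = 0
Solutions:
 g(z) = C1*exp(-4*li(z))


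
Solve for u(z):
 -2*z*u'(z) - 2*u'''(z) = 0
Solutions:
 u(z) = C1 + Integral(C2*airyai(-z) + C3*airybi(-z), z)


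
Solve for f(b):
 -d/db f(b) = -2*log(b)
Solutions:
 f(b) = C1 + 2*b*log(b) - 2*b


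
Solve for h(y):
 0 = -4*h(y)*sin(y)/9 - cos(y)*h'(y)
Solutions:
 h(y) = C1*cos(y)^(4/9)


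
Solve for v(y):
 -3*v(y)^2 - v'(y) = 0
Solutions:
 v(y) = 1/(C1 + 3*y)


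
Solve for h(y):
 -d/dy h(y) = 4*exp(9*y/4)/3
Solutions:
 h(y) = C1 - 16*exp(9*y/4)/27


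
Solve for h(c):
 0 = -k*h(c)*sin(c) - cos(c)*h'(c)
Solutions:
 h(c) = C1*exp(k*log(cos(c)))


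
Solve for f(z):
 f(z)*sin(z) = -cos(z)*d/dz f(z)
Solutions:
 f(z) = C1*cos(z)


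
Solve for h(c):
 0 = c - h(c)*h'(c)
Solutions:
 h(c) = -sqrt(C1 + c^2)
 h(c) = sqrt(C1 + c^2)


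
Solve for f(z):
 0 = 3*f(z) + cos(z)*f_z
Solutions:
 f(z) = C1*(sin(z) - 1)^(3/2)/(sin(z) + 1)^(3/2)


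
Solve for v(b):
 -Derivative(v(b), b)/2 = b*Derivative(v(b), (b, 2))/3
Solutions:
 v(b) = C1 + C2/sqrt(b)


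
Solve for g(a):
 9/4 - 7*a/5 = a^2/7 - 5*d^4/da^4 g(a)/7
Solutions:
 g(a) = C1 + C2*a + C3*a^2 + C4*a^3 + a^6/1800 + 49*a^5/3000 - 21*a^4/160


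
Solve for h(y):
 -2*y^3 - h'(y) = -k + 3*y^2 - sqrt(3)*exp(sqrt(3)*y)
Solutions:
 h(y) = C1 + k*y - y^4/2 - y^3 + exp(sqrt(3)*y)


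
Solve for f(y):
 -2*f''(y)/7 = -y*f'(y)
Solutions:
 f(y) = C1 + C2*erfi(sqrt(7)*y/2)


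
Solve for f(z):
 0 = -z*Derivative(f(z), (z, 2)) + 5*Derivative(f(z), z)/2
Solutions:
 f(z) = C1 + C2*z^(7/2)


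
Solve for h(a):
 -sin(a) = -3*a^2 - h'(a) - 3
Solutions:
 h(a) = C1 - a^3 - 3*a - cos(a)


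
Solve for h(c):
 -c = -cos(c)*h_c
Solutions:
 h(c) = C1 + Integral(c/cos(c), c)


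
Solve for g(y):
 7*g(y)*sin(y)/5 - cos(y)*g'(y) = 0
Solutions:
 g(y) = C1/cos(y)^(7/5)


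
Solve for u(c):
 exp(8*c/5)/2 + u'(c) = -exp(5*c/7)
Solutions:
 u(c) = C1 - 7*exp(5*c/7)/5 - 5*exp(8*c/5)/16


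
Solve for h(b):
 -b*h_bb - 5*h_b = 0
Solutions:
 h(b) = C1 + C2/b^4


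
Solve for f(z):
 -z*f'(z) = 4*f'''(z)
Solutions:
 f(z) = C1 + Integral(C2*airyai(-2^(1/3)*z/2) + C3*airybi(-2^(1/3)*z/2), z)


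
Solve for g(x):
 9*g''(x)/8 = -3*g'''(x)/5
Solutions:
 g(x) = C1 + C2*x + C3*exp(-15*x/8)


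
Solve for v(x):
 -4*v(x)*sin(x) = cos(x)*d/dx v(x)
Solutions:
 v(x) = C1*cos(x)^4


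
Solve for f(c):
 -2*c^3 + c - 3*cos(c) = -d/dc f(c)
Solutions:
 f(c) = C1 + c^4/2 - c^2/2 + 3*sin(c)


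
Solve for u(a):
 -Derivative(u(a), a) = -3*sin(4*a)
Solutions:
 u(a) = C1 - 3*cos(4*a)/4


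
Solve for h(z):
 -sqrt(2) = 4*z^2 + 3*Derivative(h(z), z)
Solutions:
 h(z) = C1 - 4*z^3/9 - sqrt(2)*z/3


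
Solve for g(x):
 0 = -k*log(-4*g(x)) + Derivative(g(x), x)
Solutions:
 Integral(1/(log(-_y) + 2*log(2)), (_y, g(x))) = C1 + k*x


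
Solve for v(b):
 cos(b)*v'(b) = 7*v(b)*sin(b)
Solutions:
 v(b) = C1/cos(b)^7


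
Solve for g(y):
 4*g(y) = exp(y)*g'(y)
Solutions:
 g(y) = C1*exp(-4*exp(-y))


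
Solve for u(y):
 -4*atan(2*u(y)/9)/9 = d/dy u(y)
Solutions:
 Integral(1/atan(2*_y/9), (_y, u(y))) = C1 - 4*y/9


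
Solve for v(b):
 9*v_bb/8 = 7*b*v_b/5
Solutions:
 v(b) = C1 + C2*erfi(2*sqrt(35)*b/15)


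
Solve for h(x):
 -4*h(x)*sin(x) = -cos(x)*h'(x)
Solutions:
 h(x) = C1/cos(x)^4


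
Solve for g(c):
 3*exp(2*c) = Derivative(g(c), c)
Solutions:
 g(c) = C1 + 3*exp(2*c)/2


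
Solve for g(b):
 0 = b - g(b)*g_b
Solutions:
 g(b) = -sqrt(C1 + b^2)
 g(b) = sqrt(C1 + b^2)


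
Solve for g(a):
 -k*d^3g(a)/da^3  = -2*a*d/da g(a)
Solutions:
 g(a) = C1 + Integral(C2*airyai(2^(1/3)*a*(1/k)^(1/3)) + C3*airybi(2^(1/3)*a*(1/k)^(1/3)), a)


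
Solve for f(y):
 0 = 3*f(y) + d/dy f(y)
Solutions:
 f(y) = C1*exp(-3*y)


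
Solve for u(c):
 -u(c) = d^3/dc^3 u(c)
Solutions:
 u(c) = C3*exp(-c) + (C1*sin(sqrt(3)*c/2) + C2*cos(sqrt(3)*c/2))*exp(c/2)


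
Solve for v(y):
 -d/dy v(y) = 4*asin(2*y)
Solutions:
 v(y) = C1 - 4*y*asin(2*y) - 2*sqrt(1 - 4*y^2)


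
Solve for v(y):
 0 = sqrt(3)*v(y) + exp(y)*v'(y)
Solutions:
 v(y) = C1*exp(sqrt(3)*exp(-y))


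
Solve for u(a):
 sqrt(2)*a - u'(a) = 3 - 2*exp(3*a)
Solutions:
 u(a) = C1 + sqrt(2)*a^2/2 - 3*a + 2*exp(3*a)/3


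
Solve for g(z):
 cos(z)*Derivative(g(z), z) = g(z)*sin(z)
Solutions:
 g(z) = C1/cos(z)


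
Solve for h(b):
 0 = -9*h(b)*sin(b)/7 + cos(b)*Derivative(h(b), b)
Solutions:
 h(b) = C1/cos(b)^(9/7)


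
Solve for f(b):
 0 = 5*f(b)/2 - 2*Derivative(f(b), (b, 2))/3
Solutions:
 f(b) = C1*exp(-sqrt(15)*b/2) + C2*exp(sqrt(15)*b/2)


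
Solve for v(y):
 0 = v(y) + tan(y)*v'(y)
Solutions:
 v(y) = C1/sin(y)


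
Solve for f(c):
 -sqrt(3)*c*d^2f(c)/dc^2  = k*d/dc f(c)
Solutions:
 f(c) = C1 + c^(-sqrt(3)*re(k)/3 + 1)*(C2*sin(sqrt(3)*log(c)*Abs(im(k))/3) + C3*cos(sqrt(3)*log(c)*im(k)/3))


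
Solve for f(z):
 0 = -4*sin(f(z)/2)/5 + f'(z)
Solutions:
 -4*z/5 + log(cos(f(z)/2) - 1) - log(cos(f(z)/2) + 1) = C1


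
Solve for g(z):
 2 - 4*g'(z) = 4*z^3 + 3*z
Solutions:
 g(z) = C1 - z^4/4 - 3*z^2/8 + z/2


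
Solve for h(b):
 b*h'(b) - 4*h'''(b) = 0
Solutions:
 h(b) = C1 + Integral(C2*airyai(2^(1/3)*b/2) + C3*airybi(2^(1/3)*b/2), b)


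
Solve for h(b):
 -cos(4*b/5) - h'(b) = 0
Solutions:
 h(b) = C1 - 5*sin(4*b/5)/4


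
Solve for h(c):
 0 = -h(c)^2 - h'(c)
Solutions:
 h(c) = 1/(C1 + c)


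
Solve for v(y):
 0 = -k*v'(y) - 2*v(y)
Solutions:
 v(y) = C1*exp(-2*y/k)


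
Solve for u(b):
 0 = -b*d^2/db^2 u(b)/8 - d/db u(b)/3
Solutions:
 u(b) = C1 + C2/b^(5/3)


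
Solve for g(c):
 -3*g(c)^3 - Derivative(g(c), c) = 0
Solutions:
 g(c) = -sqrt(2)*sqrt(-1/(C1 - 3*c))/2
 g(c) = sqrt(2)*sqrt(-1/(C1 - 3*c))/2


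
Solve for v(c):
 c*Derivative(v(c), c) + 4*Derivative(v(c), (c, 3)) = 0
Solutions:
 v(c) = C1 + Integral(C2*airyai(-2^(1/3)*c/2) + C3*airybi(-2^(1/3)*c/2), c)


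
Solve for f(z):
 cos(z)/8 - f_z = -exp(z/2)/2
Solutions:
 f(z) = C1 + exp(z/2) + sin(z)/8


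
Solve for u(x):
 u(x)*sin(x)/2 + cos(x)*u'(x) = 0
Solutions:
 u(x) = C1*sqrt(cos(x))


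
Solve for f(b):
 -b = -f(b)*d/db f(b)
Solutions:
 f(b) = -sqrt(C1 + b^2)
 f(b) = sqrt(C1 + b^2)


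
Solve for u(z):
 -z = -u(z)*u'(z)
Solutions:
 u(z) = -sqrt(C1 + z^2)
 u(z) = sqrt(C1 + z^2)


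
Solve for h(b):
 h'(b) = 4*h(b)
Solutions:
 h(b) = C1*exp(4*b)


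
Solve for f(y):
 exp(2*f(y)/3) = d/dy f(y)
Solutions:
 f(y) = 3*log(-sqrt(-1/(C1 + y))) - 3*log(2) + 3*log(6)/2
 f(y) = 3*log(-1/(C1 + y))/2 - 3*log(2) + 3*log(6)/2


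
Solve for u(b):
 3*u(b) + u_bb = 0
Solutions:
 u(b) = C1*sin(sqrt(3)*b) + C2*cos(sqrt(3)*b)


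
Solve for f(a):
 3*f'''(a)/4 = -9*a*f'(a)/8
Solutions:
 f(a) = C1 + Integral(C2*airyai(-2^(2/3)*3^(1/3)*a/2) + C3*airybi(-2^(2/3)*3^(1/3)*a/2), a)


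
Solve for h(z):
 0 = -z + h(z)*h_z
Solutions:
 h(z) = -sqrt(C1 + z^2)
 h(z) = sqrt(C1 + z^2)


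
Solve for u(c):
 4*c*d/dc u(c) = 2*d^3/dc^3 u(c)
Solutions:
 u(c) = C1 + Integral(C2*airyai(2^(1/3)*c) + C3*airybi(2^(1/3)*c), c)


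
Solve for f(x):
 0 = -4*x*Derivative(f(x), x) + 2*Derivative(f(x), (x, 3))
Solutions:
 f(x) = C1 + Integral(C2*airyai(2^(1/3)*x) + C3*airybi(2^(1/3)*x), x)


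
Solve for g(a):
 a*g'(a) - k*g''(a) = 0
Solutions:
 g(a) = C1 + C2*erf(sqrt(2)*a*sqrt(-1/k)/2)/sqrt(-1/k)
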